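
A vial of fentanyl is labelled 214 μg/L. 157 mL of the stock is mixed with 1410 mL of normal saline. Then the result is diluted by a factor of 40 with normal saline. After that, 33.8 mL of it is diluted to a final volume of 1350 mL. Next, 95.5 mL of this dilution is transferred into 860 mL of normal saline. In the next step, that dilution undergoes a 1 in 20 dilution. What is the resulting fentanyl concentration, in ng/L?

Overall dilution factor = 9.981 × 40 × 39.94 × 10.01 × 20 = 3.19 × 10⁶.
214 μg/L / 3.19 × 10⁶ = 6.71 × 10⁻⁵ μg/L = 0.0671 ng/L.

0.0671 ng/L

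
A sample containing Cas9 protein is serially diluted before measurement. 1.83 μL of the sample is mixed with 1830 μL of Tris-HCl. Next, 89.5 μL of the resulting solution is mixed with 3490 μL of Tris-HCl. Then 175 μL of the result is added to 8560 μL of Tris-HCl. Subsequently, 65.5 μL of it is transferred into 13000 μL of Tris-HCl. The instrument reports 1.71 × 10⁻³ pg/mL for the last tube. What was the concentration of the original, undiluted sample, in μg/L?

Overall dilution factor = 1001 × 39.99 × 49.91 × 199.5 = 3.99 × 10⁸.
Original = 1.71 × 10⁻³ pg/mL × 3.99 × 10⁸ = 6.82 × 10⁵ pg/mL = 682 μg/L.

682 μg/L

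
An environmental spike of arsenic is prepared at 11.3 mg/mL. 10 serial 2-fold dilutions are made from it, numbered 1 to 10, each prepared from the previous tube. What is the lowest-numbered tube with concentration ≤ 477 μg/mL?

Tube n has concentration 11.3 mg/mL / 2ⁿ.
Need 2ⁿ ≥ 11.3 mg/mL / 477 μg/mL = 23.7, so n ≥ 4.57.
First such tube: n = 5.

tube 5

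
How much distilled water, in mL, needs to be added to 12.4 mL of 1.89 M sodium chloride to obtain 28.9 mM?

799 mL

28.9 mM = 0.0289 M.
V₂ = C₁V₁/C₂ = 1.89 × 12.4 / 0.0289 = 811 mL.
Diluent to add = V₂ − V₁ = 811 − 12.4 = 799 mL.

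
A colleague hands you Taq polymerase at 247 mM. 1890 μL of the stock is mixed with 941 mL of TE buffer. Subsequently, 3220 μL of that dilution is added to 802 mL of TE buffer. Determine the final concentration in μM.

1.98 μM

Overall dilution factor = 498.9 × 250.1 = 1.25 × 10⁵.
247 mM / 1.25 × 10⁵ = 1.98 × 10⁻³ mM = 1.98 μM.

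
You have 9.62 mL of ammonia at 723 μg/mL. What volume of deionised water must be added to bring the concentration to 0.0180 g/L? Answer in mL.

377 mL

0.0180 g/L = 18.0 μg/mL.
V₂ = C₁V₁/C₂ = 723 × 9.62 / 18.0 = 386 mL.
Diluent to add = V₂ − V₁ = 386 − 9.62 = 377 mL.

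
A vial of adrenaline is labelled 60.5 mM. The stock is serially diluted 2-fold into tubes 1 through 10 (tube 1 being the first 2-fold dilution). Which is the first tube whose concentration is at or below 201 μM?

tube 9

Tube n has concentration 60.5 mM / 2ⁿ.
Need 2ⁿ ≥ 60.5 mM / 201 μM = 301, so n ≥ 8.23.
First such tube: n = 9.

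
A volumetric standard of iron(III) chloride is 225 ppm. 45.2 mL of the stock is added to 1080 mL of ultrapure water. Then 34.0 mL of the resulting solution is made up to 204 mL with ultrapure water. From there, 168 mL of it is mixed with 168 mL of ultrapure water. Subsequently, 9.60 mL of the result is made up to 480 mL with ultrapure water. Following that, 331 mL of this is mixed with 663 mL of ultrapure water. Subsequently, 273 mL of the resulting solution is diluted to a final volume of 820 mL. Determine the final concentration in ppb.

1.67 ppb

Overall dilution factor = 24.89 × 6 × 2 × 50 × 3.003 × 3.004 = 1.35 × 10⁵.
225 ppm / 1.35 × 10⁵ = 1.67 × 10⁻³ ppm = 1.67 ppb.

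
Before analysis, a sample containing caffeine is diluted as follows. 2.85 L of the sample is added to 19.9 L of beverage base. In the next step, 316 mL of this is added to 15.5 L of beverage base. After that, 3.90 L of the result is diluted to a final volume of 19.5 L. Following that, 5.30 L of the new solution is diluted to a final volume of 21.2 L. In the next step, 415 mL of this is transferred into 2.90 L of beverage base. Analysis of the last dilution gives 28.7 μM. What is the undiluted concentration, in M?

1.83 M

Overall dilution factor = 7.982 × 50.05 × 5 × 4 × 7.988 = 6.38 × 10⁴.
Original = 28.7 μM × 6.38 × 10⁴ = 1.83 × 10⁶ μM = 1.83 M.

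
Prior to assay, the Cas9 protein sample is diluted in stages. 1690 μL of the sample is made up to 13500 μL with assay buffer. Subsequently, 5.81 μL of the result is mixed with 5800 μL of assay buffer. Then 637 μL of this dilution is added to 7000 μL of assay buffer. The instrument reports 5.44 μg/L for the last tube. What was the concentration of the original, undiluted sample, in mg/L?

521 mg/L

Overall dilution factor = 7.988 × 999.3 × 11.99 = 9.57 × 10⁴.
Original = 5.44 μg/L × 9.57 × 10⁴ = 5.21 × 10⁵ μg/L = 521 mg/L.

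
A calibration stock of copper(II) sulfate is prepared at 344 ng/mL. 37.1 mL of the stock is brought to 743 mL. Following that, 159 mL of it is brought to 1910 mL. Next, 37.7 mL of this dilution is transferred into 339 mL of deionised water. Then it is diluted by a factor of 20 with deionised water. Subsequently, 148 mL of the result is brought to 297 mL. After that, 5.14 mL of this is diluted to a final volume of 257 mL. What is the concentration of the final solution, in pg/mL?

Overall dilution factor = 20.03 × 12.01 × 9.992 × 20 × 2.007 × 50 = 4.82 × 10⁶.
344 ng/mL / 4.82 × 10⁶ = 7.13 × 10⁻⁵ ng/mL = 0.0713 pg/mL.

0.0713 pg/mL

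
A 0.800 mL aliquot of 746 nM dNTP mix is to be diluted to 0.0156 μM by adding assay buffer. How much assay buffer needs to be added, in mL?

37.5 mL

0.0156 μM = 15.6 nM.
V₂ = C₁V₁/C₂ = 746 × 0.800 / 15.6 = 38.3 mL.
Diluent to add = V₂ − V₁ = 38.3 − 0.800 = 37.5 mL.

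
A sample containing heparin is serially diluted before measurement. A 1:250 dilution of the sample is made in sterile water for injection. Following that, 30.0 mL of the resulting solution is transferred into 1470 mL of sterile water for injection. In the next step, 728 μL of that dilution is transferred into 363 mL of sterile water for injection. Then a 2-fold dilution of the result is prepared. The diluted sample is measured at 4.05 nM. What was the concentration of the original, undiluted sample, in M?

0.0506 M

Overall dilution factor = 250 × 50 × 499.6 × 2 = 1.25 × 10⁷.
Original = 4.05 nM × 1.25 × 10⁷ = 5.06 × 10⁷ nM = 0.0506 M.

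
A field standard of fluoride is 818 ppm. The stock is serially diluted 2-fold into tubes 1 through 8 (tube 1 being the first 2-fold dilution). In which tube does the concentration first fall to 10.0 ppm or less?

tube 7

Tube n has concentration 818 ppm / 2ⁿ.
Need 2ⁿ ≥ 818 ppm / 10.0 ppm = 81.8, so n ≥ 6.35.
First such tube: n = 7.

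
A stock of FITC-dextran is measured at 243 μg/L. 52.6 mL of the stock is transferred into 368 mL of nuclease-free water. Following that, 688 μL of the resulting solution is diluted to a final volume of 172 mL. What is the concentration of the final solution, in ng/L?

Overall dilution factor = 7.996 × 250 = 1999.
243 μg/L / 1999 = 0.122 μg/L = 122 ng/L.

122 ng/L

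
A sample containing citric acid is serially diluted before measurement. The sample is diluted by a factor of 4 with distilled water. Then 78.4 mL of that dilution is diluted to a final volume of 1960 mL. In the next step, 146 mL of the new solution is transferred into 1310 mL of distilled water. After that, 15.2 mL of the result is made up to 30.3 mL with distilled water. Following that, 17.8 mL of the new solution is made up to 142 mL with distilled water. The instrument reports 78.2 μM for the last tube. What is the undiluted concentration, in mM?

1240 mM

Overall dilution factor = 4 × 25 × 9.973 × 1.993 × 7.978 = 1.59 × 10⁴.
Original = 78.2 μM × 1.59 × 10⁴ = 1.24 × 10⁶ μM = 1240 mM.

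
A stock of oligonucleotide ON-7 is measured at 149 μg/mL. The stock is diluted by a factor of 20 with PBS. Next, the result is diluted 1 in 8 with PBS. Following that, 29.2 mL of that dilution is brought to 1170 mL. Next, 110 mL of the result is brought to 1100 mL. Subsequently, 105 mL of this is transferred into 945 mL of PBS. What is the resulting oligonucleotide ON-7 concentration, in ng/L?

232 ng/L

Overall dilution factor = 20 × 8 × 40.07 × 10 × 10 = 6.41 × 10⁵.
149 μg/mL / 6.41 × 10⁵ = 2.32 × 10⁻⁴ μg/mL = 232 ng/L.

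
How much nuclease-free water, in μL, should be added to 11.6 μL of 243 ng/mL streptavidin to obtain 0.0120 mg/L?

223 μL

0.0120 mg/L = 12.0 ng/mL.
V₂ = C₁V₁/C₂ = 243 × 11.6 / 12.0 = 235 μL.
Diluent to add = V₂ − V₁ = 235 − 11.6 = 223 μL.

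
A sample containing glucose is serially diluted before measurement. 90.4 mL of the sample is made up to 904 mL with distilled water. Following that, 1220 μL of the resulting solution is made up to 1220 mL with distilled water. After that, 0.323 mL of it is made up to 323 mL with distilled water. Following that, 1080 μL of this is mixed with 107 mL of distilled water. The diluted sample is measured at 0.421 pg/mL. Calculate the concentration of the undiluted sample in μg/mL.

421 μg/mL

Overall dilution factor = 10 × 1000 × 1000 × 100.1 = 1.00 × 10⁹.
Original = 0.421 pg/mL × 1.00 × 10⁹ = 4.21 × 10⁸ pg/mL = 421 μg/mL.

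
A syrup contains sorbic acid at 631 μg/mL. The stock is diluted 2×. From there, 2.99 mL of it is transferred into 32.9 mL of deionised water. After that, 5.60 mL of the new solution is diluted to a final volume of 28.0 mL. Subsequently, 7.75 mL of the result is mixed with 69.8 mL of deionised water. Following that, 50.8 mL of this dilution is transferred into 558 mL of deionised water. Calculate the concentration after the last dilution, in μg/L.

43.8 μg/L

Overall dilution factor = 2 × 12.00 × 5 × 10.01 × 11.98 = 1.44 × 10⁴.
631 μg/mL / 1.44 × 10⁴ = 0.0438 μg/mL = 43.8 μg/L.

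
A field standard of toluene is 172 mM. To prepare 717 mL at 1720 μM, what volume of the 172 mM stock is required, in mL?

1720 μM = 1.72 mM.
V₁ = C₂V₂/C₁ = 1.72 × 717 / 172 = 7.17 mL.

7.17 mL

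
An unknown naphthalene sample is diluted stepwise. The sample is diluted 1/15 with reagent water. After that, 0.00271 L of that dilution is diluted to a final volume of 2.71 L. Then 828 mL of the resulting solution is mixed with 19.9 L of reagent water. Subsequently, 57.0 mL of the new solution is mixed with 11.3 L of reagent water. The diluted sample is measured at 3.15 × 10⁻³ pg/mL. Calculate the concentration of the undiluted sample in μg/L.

236 μg/L

Overall dilution factor = 15 × 1000 × 25.03 × 199.2 = 7.48 × 10⁷.
Original = 3.15 × 10⁻³ pg/mL × 7.48 × 10⁷ = 2.36 × 10⁵ pg/mL = 236 μg/L.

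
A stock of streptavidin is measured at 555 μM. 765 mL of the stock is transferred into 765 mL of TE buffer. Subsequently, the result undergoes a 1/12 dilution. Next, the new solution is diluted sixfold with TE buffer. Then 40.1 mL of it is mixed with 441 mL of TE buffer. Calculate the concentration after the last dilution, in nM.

Overall dilution factor = 2 × 12 × 6 × 12.00 = 1728.
555 μM / 1728 = 0.321 μM = 321 nM.

321 nM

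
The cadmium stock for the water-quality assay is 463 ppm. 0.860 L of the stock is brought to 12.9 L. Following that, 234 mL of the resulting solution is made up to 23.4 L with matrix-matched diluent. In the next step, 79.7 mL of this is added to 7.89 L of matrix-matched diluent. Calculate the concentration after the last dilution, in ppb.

3.09 ppb

Overall dilution factor = 15 × 100 × 100.00 = 1.50 × 10⁵.
463 ppm / 1.50 × 10⁵ = 3.09 × 10⁻³ ppm = 3.09 ppb.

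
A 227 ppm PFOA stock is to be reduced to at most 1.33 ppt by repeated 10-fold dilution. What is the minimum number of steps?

9

Need 10ⁿ ≥ 1.71 × 10⁸, so n ≥ log(1.71 × 10⁸)/log(10) = 8.23.
Minimum whole steps: n = 9.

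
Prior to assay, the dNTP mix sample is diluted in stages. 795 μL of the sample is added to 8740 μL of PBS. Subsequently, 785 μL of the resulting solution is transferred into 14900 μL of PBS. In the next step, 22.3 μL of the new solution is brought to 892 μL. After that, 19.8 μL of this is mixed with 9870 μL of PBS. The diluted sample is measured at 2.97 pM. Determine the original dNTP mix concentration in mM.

0.0142 mM

Overall dilution factor = 11.99 × 19.98 × 40 × 499.5 = 4.79 × 10⁶.
Original = 2.97 pM × 4.79 × 10⁶ = 1.42 × 10⁷ pM = 0.0142 mM.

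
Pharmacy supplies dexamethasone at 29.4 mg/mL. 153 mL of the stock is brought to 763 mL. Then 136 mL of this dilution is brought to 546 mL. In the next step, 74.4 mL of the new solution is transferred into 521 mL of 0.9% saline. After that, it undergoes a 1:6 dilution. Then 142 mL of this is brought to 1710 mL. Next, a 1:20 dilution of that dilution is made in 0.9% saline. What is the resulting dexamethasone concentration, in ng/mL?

Overall dilution factor = 4.987 × 4.015 × 8.003 × 6 × 12.04 × 20 = 2.32 × 10⁵.
29.4 mg/mL / 2.32 × 10⁵ = 1.27 × 10⁻⁴ mg/mL = 127 ng/mL.

127 ng/mL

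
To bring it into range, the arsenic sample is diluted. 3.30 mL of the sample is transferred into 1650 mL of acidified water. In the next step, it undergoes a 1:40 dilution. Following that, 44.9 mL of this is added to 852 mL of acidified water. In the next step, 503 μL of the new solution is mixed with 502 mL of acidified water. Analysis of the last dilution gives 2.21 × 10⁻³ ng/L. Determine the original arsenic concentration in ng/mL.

Overall dilution factor = 501 × 40 × 19.98 × 999.0 = 4.00 × 10⁸.
Original = 2.21 × 10⁻³ ng/L × 4.00 × 10⁸ = 8.84 × 10⁵ ng/L = 884 ng/mL.

884 ng/mL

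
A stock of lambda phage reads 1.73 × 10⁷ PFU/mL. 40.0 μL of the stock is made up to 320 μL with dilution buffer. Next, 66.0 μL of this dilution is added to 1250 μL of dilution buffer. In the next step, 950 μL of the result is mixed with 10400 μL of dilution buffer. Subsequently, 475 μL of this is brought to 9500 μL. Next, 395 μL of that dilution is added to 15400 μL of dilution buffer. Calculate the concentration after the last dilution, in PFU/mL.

11.4 PFU/mL

Overall dilution factor = 8 × 19.94 × 11.95 × 20 × 39.99 = 1.52 × 10⁶.
1.73 × 10⁷ PFU/mL / 1.52 × 10⁶ = 11.4 PFU/mL.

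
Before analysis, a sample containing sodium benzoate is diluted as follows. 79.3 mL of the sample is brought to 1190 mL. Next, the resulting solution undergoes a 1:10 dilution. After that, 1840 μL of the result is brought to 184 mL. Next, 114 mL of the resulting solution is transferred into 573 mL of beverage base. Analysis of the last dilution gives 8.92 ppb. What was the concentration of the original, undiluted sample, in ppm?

Overall dilution factor = 15.01 × 10 × 100 × 6.026 = 9.04 × 10⁴.
Original = 8.92 ppb × 9.04 × 10⁴ = 8.07 × 10⁵ ppb = 807 ppm.

807 ppm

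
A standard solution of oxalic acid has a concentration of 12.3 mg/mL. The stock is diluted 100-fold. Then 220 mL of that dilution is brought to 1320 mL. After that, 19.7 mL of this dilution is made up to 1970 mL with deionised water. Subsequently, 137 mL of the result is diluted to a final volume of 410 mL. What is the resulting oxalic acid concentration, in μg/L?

Overall dilution factor = 100 × 6 × 100 × 2.993 = 1.80 × 10⁵.
12.3 mg/mL / 1.80 × 10⁵ = 6.85 × 10⁻⁵ mg/mL = 68.5 μg/L.

68.5 μg/L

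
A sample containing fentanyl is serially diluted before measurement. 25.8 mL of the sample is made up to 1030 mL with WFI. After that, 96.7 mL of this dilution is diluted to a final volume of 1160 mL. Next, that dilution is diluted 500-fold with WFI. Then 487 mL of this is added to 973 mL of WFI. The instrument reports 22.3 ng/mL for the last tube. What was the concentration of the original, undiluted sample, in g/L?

Overall dilution factor = 39.92 × 12.00 × 500 × 2.998 = 7.18 × 10⁵.
Original = 22.3 ng/mL × 7.18 × 10⁵ = 1.60 × 10⁷ ng/mL = 16.0 g/L.

16.0 g/L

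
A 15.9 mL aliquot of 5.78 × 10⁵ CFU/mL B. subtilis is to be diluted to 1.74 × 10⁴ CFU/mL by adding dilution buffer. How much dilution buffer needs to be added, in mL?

512 mL

V₂ = C₁V₁/C₂ = 5.78 × 10⁵ × 15.9 / 1.74 × 10⁴ = 528 mL.
Diluent to add = V₂ − V₁ = 528 − 15.9 = 512 mL.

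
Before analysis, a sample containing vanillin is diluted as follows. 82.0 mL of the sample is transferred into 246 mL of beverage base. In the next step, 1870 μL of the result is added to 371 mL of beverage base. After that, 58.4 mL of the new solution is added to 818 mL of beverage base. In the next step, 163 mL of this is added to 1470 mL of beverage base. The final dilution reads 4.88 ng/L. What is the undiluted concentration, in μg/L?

Overall dilution factor = 4 × 199.4 × 15.01 × 10.02 = 1.20 × 10⁵.
Original = 4.88 ng/L × 1.20 × 10⁵ = 5.85 × 10⁵ ng/L = 585 μg/L.

585 μg/L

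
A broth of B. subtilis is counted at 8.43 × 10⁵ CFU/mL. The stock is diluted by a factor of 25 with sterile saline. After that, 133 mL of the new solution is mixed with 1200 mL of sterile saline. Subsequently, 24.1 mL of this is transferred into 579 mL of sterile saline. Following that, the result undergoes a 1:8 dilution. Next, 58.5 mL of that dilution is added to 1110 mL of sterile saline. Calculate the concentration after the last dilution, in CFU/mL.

Overall dilution factor = 25 × 10.02 × 25.02 × 8 × 19.97 = 1.00 × 10⁶.
8.43 × 10⁵ CFU/mL / 1.00 × 10⁶ = 0.841 CFU/mL.

0.841 CFU/mL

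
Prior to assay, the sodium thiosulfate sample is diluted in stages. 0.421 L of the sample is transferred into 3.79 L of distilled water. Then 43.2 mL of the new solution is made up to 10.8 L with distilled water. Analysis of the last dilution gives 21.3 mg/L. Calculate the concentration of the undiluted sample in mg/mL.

53.3 mg/mL

Overall dilution factor = 10.00 × 250 = 2501.
Original = 21.3 mg/L × 2501 = 5.33 × 10⁴ mg/L = 53.3 mg/mL.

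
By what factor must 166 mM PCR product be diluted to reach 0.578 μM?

2.87 × 10⁵

Factor = C₀/C_target = 166 mM / 0.578 μM = 2.87 × 10⁵.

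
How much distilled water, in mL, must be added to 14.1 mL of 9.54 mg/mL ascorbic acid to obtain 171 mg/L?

773 mL

171 mg/L = 0.171 mg/mL.
V₂ = C₁V₁/C₂ = 9.54 × 14.1 / 0.171 = 787 mL.
Diluent to add = V₂ − V₁ = 787 − 14.1 = 773 mL.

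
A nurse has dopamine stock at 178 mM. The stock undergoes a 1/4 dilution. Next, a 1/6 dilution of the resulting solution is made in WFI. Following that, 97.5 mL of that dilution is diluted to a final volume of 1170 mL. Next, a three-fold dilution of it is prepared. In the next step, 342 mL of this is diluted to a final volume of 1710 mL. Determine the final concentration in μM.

Overall dilution factor = 4 × 6 × 12 × 3 × 5 = 4320.
178 mM / 4320 = 0.0412 mM = 41.2 μM.

41.2 μM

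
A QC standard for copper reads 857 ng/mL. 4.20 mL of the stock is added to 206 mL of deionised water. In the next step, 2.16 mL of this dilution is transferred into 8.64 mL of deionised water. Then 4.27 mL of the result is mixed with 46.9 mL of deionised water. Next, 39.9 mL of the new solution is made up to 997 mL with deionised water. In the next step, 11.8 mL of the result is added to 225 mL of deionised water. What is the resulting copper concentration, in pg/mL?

0.570 pg/mL

Overall dilution factor = 50.05 × 5 × 11.98 × 24.99 × 20.07 = 1.50 × 10⁶.
857 ng/mL / 1.50 × 10⁶ = 5.70 × 10⁻⁴ ng/mL = 0.570 pg/mL.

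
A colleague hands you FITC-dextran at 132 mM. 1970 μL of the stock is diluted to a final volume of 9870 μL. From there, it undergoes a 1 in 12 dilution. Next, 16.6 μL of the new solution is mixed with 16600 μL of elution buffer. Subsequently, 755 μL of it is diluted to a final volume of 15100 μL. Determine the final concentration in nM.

110 nM

Overall dilution factor = 5.010 × 12 × 1001 × 20 = 1.20 × 10⁶.
132 mM / 1.20 × 10⁶ = 1.10 × 10⁻⁴ mM = 110 nM.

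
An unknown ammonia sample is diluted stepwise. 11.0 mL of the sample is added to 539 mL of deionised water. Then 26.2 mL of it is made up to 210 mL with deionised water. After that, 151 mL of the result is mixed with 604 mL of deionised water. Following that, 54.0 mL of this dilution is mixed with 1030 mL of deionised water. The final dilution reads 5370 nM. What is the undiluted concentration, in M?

0.216 M

Overall dilution factor = 50 × 8.015 × 5 × 20.07 = 4.02 × 10⁴.
Original = 5370 nM × 4.02 × 10⁴ = 2.16 × 10⁸ nM = 0.216 M.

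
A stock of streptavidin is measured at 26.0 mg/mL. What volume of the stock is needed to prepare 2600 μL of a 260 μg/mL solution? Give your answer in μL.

26.0 μL

260 μg/mL = 0.260 mg/mL.
V₁ = C₂V₂/C₁ = 0.260 × 2600 / 26.0 = 26.0 μL.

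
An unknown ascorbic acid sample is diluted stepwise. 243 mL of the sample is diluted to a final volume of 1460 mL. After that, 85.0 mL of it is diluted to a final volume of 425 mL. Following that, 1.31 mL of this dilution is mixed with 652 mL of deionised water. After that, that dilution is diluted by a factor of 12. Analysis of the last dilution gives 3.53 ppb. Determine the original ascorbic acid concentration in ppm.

Overall dilution factor = 6.008 × 5 × 498.7 × 12 = 1.80 × 10⁵.
Original = 3.53 ppb × 1.80 × 10⁵ = 6.35 × 10⁵ ppb = 635 ppm.

635 ppm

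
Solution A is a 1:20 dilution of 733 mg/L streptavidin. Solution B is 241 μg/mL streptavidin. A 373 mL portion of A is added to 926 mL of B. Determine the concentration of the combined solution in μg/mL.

C_A = 733 mg/L / 20 = 36.6 mg/L.
C_B = 241 μg/mL = 241 mg/L.
C_mix = (C_A·V_A + C_B·V_B)/(V_A + V_B) = (36.6×373 + 241×926) / 1299 = 182 mg/L = 182 μg/mL.

182 μg/mL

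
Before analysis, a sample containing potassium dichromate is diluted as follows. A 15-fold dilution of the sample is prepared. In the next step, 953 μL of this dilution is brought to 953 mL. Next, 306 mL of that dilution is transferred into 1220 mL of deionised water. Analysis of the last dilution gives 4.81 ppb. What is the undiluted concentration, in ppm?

360 ppm

Overall dilution factor = 15 × 1000 × 4.987 = 7.48 × 10⁴.
Original = 4.81 ppb × 7.48 × 10⁴ = 3.60 × 10⁵ ppb = 360 ppm.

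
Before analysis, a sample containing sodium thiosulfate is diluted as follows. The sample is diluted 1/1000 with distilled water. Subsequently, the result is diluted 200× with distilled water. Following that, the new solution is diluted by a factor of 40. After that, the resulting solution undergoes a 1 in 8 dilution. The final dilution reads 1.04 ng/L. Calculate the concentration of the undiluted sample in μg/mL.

Overall dilution factor = 1000 × 200 × 40 × 8 = 6.40 × 10⁷.
Original = 1.04 ng/L × 6.40 × 10⁷ = 6.66 × 10⁷ ng/L = 66.6 μg/mL.

66.6 μg/mL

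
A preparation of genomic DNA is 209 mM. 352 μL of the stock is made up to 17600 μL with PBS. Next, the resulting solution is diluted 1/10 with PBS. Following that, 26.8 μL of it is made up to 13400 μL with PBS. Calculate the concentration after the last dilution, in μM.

0.836 μM

Overall dilution factor = 50 × 10 × 500 = 2.50 × 10⁵.
209 mM / 2.50 × 10⁵ = 8.36 × 10⁻⁴ mM = 0.836 μM.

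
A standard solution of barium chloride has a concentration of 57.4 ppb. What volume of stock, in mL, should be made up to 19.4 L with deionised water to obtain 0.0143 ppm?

4830 mL

0.0143 ppm = 14.3 ppb.
V₁ = C₂V₂/C₁ = 14.3 × 19.4 / 57.4 = 4.83 L = 4830 mL.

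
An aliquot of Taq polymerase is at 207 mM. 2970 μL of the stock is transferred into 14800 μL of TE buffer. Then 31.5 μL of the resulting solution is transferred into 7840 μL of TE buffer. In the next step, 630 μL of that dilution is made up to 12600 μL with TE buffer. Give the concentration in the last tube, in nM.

Overall dilution factor = 5.983 × 249.9 × 20 = 2.99 × 10⁴.
207 mM / 2.99 × 10⁴ = 6.92 × 10⁻³ mM = 6920 nM.

6920 nM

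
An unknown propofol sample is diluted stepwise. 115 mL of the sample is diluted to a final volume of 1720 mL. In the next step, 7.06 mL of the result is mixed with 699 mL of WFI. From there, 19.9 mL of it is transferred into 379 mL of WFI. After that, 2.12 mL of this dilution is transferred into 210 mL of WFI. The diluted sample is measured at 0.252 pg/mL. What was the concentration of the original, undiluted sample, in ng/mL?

Overall dilution factor = 14.96 × 100.0 × 20.05 × 100.1 = 3.00 × 10⁶.
Original = 0.252 pg/mL × 3.00 × 10⁶ = 7.56 × 10⁵ pg/mL = 756 ng/mL.

756 ng/mL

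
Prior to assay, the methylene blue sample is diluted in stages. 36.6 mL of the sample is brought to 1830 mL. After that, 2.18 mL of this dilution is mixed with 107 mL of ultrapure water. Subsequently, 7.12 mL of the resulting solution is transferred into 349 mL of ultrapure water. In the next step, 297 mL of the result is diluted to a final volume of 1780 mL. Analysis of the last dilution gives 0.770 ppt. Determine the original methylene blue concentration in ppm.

0.578 ppm

Overall dilution factor = 50 × 50.08 × 50.02 × 5.993 = 7.51 × 10⁵.
Original = 0.770 ppt × 7.51 × 10⁵ = 5.78 × 10⁵ ppt = 0.578 ppm.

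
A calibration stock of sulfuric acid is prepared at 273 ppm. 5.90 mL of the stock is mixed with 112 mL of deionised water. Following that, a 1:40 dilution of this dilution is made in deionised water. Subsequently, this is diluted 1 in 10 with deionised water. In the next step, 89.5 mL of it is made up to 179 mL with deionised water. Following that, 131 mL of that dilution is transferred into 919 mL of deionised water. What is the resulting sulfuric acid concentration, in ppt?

Overall dilution factor = 19.98 × 40 × 10 × 2 × 8.015 = 1.28 × 10⁵.
273 ppm / 1.28 × 10⁵ = 2.13 × 10⁻³ ppm = 2130 ppt.

2130 ppt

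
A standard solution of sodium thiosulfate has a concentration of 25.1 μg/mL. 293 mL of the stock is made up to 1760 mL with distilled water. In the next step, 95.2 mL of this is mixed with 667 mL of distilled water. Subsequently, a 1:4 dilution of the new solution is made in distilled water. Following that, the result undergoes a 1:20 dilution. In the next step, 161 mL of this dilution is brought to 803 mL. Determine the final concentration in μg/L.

1.31 μg/L

Overall dilution factor = 6.007 × 8.006 × 4 × 20 × 4.988 = 1.92 × 10⁴.
25.1 μg/mL / 1.92 × 10⁴ = 1.31 × 10⁻³ μg/mL = 1.31 μg/L.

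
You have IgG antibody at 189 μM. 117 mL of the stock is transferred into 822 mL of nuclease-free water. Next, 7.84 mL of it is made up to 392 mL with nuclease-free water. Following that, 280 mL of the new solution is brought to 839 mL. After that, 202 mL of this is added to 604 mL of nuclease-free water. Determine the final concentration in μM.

0.0394 μM

Overall dilution factor = 8.026 × 50 × 2.996 × 3.990 = 4798.
189 μM / 4798 = 0.0394 μM.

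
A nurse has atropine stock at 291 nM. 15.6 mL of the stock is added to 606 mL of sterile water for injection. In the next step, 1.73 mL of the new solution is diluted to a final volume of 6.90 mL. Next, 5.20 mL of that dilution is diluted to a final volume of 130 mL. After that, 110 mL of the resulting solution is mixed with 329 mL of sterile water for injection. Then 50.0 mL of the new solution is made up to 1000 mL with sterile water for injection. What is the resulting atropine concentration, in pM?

Overall dilution factor = 39.85 × 3.988 × 25 × 3.991 × 20 = 3.17 × 10⁵.
291 nM / 3.17 × 10⁵ = 9.18 × 10⁻⁴ nM = 0.918 pM.

0.918 pM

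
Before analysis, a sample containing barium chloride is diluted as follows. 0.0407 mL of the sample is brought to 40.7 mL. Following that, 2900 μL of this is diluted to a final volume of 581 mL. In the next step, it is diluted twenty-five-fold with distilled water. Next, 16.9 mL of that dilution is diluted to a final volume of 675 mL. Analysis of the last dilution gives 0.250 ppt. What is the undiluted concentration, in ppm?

50.0 ppm

Overall dilution factor = 1000 × 200.3 × 25 × 39.94 = 2.00 × 10⁸.
Original = 0.250 ppt × 2.00 × 10⁸ = 5.00 × 10⁷ ppt = 50.0 ppm.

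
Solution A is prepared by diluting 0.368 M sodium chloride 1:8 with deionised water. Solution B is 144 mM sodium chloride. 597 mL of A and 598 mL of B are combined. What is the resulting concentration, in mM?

C_A = 0.368 M / 8 = 0.0460 M.
C_B = 144 mM = 0.144 M.
C_mix = (C_A·V_A + C_B·V_B)/(V_A + V_B) = (0.0460×597 + 0.144×598) / 1195 = 0.0950 M = 95.0 mM.

95.0 mM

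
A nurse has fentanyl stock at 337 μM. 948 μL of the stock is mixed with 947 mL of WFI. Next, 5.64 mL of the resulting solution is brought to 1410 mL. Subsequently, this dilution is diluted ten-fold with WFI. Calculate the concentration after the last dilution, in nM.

0.135 nM

Overall dilution factor = 999.9 × 250 × 10 = 2.50 × 10⁶.
337 μM / 2.50 × 10⁶ = 1.35 × 10⁻⁴ μM = 0.135 nM.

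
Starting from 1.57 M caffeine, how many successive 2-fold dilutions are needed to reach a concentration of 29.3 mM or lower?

Need 2ⁿ ≥ 53.6, so n ≥ log(53.6)/log(2) = 5.74.
Minimum whole steps: n = 6.

6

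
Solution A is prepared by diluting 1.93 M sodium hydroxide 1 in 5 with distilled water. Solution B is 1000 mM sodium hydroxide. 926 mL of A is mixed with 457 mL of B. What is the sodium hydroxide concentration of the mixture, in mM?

589 mM

C_A = 1.93 M / 5 = 0.386 M.
C_B = 1000 mM = 1.00 M.
C_mix = (C_A·V_A + C_B·V_B)/(V_A + V_B) = (0.386×926 + 1.00×457) / 1383 = 0.589 M = 589 mM.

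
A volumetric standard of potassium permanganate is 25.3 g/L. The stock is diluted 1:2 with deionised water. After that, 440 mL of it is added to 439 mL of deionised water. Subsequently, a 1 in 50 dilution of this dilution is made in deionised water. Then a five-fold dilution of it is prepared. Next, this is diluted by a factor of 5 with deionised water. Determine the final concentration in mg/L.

Overall dilution factor = 2 × 1.998 × 50 × 5 × 5 = 4994.
25.3 g/L / 4994 = 5.07 × 10⁻³ g/L = 5.07 mg/L.

5.07 mg/L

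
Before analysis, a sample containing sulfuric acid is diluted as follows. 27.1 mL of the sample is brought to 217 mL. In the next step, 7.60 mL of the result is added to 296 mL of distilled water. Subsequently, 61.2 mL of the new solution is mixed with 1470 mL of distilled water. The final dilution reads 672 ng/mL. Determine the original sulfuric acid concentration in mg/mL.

5.38 mg/mL

Overall dilution factor = 8.007 × 39.95 × 25.02 = 8003.
Original = 672 ng/mL × 8003 = 5.38 × 10⁶ ng/mL = 5.38 mg/mL.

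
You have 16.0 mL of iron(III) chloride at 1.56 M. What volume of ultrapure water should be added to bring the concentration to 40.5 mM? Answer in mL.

40.5 mM = 0.0405 M.
V₂ = C₁V₁/C₂ = 1.56 × 16.0 / 0.0405 = 616 mL.
Diluent to add = V₂ − V₁ = 616 − 16.0 = 600 mL.

600 mL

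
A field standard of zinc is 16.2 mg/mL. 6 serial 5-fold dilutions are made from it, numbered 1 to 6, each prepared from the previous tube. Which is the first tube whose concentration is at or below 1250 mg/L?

tube 2

Tube n has concentration 16.2 mg/mL / 5ⁿ.
Need 5ⁿ ≥ 16.2 mg/mL / 1250 mg/L = 13.0, so n ≥ 1.59.
First such tube: n = 2.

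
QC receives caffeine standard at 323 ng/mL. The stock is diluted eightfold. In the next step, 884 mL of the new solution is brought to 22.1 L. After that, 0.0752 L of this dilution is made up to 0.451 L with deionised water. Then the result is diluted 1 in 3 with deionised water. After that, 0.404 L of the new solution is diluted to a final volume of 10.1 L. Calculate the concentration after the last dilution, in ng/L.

Overall dilution factor = 8 × 25 × 5.997 × 3 × 25 = 9.00 × 10⁴.
323 ng/mL / 9.00 × 10⁴ = 3.59 × 10⁻³ ng/mL = 3.59 ng/L.

3.59 ng/L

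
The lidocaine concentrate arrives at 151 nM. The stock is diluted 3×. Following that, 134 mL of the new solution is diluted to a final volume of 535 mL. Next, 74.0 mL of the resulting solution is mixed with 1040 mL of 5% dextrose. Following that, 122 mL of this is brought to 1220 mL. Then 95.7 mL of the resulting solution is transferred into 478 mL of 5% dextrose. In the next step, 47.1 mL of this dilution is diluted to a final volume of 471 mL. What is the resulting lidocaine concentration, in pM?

Overall dilution factor = 3 × 3.993 × 15.05 × 10 × 5.995 × 10 = 1.08 × 10⁵.
151 nM / 1.08 × 10⁵ = 1.40 × 10⁻³ nM = 1.40 pM.

1.40 pM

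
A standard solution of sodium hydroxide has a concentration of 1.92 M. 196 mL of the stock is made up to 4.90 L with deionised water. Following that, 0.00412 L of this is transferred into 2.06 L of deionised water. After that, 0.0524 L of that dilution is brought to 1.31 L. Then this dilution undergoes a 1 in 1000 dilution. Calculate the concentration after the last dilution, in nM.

6.13 nM

Overall dilution factor = 25 × 501 × 25 × 1000 = 3.13 × 10⁸.
1.92 M / 3.13 × 10⁸ = 6.13 × 10⁻⁹ M = 6.13 nM.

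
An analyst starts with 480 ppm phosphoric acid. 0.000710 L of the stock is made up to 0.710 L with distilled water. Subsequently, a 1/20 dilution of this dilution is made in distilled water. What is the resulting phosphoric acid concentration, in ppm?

Overall dilution factor = 1000 × 20 = 2.00 × 10⁴.
480 ppm / 2.00 × 10⁴ = 0.0240 ppm.

0.0240 ppm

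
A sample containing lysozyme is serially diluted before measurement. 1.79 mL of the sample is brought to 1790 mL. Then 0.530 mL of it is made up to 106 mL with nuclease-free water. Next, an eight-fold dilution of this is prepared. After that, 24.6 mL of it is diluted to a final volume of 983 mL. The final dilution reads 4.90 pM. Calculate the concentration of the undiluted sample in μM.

Overall dilution factor = 1000 × 200 × 8 × 39.96 = 6.39 × 10⁷.
Original = 4.90 pM × 6.39 × 10⁷ = 3.13 × 10⁸ pM = 313 μM.

313 μM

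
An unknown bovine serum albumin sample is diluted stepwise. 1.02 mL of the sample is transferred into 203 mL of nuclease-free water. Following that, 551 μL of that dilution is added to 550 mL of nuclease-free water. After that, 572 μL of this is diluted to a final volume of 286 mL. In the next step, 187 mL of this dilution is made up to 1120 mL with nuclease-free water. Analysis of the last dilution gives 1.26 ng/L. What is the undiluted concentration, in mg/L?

Overall dilution factor = 200.0 × 999.2 × 500 × 5.989 = 5.99 × 10⁸.
Original = 1.26 ng/L × 5.99 × 10⁸ = 7.54 × 10⁸ ng/L = 754 mg/L.

754 mg/L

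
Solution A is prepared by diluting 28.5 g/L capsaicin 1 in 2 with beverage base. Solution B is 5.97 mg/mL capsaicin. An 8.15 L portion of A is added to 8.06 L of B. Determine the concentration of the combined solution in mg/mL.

C_A = 28.5 g/L / 2 = 14.2 g/L.
C_B = 5.97 mg/mL = 5.97 g/L.
C_mix = (C_A·V_A + C_B·V_B)/(V_A + V_B) = (14.2×8.15 + 5.97×8.06) / 16.21 = 10.1 g/L = 10.1 mg/mL.

10.1 mg/mL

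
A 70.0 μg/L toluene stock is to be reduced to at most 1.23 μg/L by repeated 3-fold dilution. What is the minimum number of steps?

Need 3ⁿ ≥ 56.9, so n ≥ log(56.9)/log(3) = 3.68.
Minimum whole steps: n = 4.

4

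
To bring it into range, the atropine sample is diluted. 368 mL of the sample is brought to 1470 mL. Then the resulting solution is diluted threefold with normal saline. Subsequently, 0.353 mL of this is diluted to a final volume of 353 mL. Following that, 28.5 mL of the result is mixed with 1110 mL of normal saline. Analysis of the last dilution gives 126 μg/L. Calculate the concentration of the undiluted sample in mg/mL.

60.3 mg/mL

Overall dilution factor = 3.995 × 3 × 1000 × 39.95 = 4.79 × 10⁵.
Original = 126 μg/L × 4.79 × 10⁵ = 6.03 × 10⁷ μg/L = 60.3 mg/mL.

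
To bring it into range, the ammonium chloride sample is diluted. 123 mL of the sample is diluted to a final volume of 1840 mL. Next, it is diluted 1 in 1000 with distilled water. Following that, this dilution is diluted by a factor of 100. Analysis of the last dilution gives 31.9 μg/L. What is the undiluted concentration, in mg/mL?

47.7 mg/mL

Overall dilution factor = 14.96 × 1000 × 100 = 1.50 × 10⁶.
Original = 31.9 μg/L × 1.50 × 10⁶ = 4.77 × 10⁷ μg/L = 47.7 mg/mL.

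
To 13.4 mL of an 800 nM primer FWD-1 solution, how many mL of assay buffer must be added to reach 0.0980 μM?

0.0980 μM = 98.0 nM.
V₂ = C₁V₁/C₂ = 800 × 13.4 / 98.0 = 109 mL.
Diluent to add = V₂ − V₁ = 109 − 13.4 = 96.0 mL.

96.0 mL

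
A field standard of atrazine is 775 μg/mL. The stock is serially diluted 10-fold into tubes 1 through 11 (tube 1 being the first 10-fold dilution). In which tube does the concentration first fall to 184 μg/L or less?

tube 4

Tube n has concentration 775 μg/mL / 10ⁿ.
Need 10ⁿ ≥ 775 μg/mL / 184 μg/L = 4212, so n ≥ 3.62.
First such tube: n = 4.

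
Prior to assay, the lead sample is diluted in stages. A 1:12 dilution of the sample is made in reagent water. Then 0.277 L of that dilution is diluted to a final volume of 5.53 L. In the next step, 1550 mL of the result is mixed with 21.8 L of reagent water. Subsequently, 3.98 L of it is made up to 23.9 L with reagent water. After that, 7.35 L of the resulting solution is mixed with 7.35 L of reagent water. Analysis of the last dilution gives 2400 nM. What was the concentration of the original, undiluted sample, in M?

0.104 M

Overall dilution factor = 12 × 19.96 × 15.06 × 6.005 × 2 = 4.33 × 10⁴.
Original = 2400 nM × 4.33 × 10⁴ = 1.04 × 10⁸ nM = 0.104 M.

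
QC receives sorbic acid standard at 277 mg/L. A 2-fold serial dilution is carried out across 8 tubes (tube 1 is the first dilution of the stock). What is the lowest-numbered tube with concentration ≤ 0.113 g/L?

tube 2

Tube n has concentration 277 mg/L / 2ⁿ.
Need 2ⁿ ≥ 277 mg/L / 0.113 g/L = 2.45, so n ≥ 1.29.
First such tube: n = 2.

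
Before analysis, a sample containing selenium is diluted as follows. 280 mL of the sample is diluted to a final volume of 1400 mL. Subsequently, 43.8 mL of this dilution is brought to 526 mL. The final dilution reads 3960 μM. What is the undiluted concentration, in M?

Overall dilution factor = 5 × 12.01 = 60.0.
Original = 3960 μM × 60.0 = 2.38 × 10⁵ μM = 0.238 M.

0.238 M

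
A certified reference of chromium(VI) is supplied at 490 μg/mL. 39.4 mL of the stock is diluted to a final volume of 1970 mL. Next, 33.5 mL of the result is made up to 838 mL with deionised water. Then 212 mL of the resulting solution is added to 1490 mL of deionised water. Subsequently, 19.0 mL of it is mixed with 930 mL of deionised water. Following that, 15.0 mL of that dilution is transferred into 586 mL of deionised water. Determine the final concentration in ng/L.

Overall dilution factor = 50 × 25.01 × 8.028 × 49.95 × 40.07 = 2.01 × 10⁷.
490 μg/mL / 2.01 × 10⁷ = 2.44 × 10⁻⁵ μg/mL = 24.4 ng/L.

24.4 ng/L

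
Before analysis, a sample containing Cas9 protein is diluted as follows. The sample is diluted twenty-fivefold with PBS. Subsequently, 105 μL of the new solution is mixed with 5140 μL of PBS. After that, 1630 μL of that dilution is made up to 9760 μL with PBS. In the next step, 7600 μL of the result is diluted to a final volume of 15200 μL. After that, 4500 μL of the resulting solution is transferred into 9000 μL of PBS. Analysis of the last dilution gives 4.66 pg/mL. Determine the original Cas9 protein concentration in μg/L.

209 μg/L

Overall dilution factor = 25 × 49.95 × 5.988 × 2 × 3 = 4.49 × 10⁴.
Original = 4.66 pg/mL × 4.49 × 10⁴ = 2.09 × 10⁵ pg/mL = 209 μg/L.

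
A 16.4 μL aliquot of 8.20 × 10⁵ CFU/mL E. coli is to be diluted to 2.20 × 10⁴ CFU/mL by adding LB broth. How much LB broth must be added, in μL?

V₂ = C₁V₁/C₂ = 8.20 × 10⁵ × 16.4 / 2.20 × 10⁴ = 611 μL.
Diluent to add = V₂ − V₁ = 611 − 16.4 = 595 μL.

595 μL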